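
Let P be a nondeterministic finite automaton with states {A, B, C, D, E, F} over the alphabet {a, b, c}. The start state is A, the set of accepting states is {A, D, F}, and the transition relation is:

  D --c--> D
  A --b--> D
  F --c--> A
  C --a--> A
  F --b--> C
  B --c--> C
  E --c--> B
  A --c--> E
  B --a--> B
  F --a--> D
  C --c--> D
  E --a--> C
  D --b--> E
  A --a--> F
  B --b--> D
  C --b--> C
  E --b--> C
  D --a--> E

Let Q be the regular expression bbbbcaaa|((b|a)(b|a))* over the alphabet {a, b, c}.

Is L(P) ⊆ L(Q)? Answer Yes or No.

The string a is in L(P) but not in L(Q).
So L(P) ⊄ L(Q).

No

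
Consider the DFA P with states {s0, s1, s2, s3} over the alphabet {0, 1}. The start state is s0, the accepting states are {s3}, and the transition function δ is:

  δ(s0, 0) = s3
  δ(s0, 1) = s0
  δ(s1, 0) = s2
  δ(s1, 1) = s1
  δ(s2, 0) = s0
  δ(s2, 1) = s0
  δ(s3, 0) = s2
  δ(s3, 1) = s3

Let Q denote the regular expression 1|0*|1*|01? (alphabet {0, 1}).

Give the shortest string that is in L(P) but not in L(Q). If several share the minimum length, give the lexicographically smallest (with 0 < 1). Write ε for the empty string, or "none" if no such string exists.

The string 10 is accepted by P but not by Q.
No shorter string lies in the difference, and 10 is the lexicographically first length-2 string in L(P) \ L(Q).

10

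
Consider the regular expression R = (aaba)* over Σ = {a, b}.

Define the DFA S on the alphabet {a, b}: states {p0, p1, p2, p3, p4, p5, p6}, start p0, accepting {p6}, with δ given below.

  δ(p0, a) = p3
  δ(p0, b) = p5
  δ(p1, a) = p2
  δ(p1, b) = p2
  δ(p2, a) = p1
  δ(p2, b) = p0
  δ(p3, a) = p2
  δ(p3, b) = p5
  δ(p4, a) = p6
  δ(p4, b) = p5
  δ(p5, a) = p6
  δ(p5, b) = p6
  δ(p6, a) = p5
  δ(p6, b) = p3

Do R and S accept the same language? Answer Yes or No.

The empty string ε is accepted by R but rejected by S.
So L(R) ≠ L(S).

No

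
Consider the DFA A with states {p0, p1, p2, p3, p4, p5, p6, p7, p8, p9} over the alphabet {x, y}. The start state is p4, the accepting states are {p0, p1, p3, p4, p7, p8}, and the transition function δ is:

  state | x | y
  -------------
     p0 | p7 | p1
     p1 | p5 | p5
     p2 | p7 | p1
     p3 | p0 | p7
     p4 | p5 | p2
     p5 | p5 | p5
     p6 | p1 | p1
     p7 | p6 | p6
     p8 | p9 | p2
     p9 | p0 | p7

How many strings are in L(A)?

The useful subgraph on states {p1, p2, p4, p6, p7} is acyclic, so L(A) is finite; the longest accepting path visits 5 useful states, giving maximum string length 4.
Counting accepting paths from p4 by length: 1 of length 0, 2 of length 2, 4 of length 4. Total 7.

7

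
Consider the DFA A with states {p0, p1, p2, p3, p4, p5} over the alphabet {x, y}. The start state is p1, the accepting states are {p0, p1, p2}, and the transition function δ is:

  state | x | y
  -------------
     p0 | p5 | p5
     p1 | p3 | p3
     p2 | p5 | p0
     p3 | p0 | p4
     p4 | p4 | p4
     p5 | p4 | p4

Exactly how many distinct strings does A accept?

The useful subgraph on states {p0, p1, p3} is acyclic, so L(A) is finite; the longest accepting path visits 3 useful states, giving maximum string length 2.
Counting accepting paths from p1 by length: 1 of length 0, 2 of length 2. Total 3.

3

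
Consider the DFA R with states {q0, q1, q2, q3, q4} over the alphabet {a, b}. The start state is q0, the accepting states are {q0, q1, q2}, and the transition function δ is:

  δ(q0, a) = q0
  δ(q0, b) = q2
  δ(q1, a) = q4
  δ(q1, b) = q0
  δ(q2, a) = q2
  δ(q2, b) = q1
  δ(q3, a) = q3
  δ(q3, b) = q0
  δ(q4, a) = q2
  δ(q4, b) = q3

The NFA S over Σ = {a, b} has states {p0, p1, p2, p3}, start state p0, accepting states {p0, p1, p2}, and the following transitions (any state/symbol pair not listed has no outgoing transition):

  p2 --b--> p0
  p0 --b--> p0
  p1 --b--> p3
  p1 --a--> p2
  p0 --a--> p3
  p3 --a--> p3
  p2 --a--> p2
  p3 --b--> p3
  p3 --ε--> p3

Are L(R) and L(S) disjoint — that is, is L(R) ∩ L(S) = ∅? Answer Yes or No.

No

The empty string ε is accepted by both R and S.
Hence L(R) ∩ L(S) ≠ ∅.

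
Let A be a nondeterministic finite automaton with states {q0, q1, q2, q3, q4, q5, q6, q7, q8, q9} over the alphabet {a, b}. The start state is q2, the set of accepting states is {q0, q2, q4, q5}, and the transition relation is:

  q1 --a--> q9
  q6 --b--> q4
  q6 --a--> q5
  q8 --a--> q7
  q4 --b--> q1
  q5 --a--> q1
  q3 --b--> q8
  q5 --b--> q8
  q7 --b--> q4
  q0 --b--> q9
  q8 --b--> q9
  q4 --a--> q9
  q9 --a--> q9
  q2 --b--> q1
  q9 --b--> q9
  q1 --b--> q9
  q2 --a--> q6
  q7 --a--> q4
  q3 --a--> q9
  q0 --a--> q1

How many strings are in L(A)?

The useful subgraph on states {q2, q4, q5, q6, q7, q8} is acyclic, so L(A) is finite; the longest accepting path visits 6 useful states, giving maximum string length 5.
Counting accepting paths from q2 by length: 1 of length 0, 2 of length 2, 2 of length 5. Total 5.

5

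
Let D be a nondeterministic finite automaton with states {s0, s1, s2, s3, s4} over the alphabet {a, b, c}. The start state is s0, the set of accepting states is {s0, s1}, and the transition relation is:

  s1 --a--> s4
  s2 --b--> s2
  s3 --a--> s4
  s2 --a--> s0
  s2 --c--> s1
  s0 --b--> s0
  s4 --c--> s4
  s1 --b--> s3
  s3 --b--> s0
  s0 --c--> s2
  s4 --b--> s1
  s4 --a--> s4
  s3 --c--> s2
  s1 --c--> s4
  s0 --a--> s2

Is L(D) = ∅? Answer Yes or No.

The empty string ε is accepted: the run s0 ends in the accepting state s0.
Since at least one string is accepted, L(D) is not empty.

No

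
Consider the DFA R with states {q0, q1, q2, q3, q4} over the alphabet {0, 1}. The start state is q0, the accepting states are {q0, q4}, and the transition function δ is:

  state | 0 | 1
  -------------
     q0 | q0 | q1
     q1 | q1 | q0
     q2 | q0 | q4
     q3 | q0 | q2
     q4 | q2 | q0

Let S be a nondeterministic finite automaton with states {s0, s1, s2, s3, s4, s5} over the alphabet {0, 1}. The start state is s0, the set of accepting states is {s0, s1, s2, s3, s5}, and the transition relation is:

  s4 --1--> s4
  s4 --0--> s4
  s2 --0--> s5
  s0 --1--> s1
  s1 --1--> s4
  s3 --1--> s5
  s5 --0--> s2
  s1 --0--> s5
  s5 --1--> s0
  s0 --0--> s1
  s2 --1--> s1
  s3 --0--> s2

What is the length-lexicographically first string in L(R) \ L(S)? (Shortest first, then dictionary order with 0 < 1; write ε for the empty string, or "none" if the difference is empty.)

11

The string 11 is accepted by R but not by S.
No shorter string lies in the difference, and 11 is the lexicographically first length-2 string in L(R) \ L(S).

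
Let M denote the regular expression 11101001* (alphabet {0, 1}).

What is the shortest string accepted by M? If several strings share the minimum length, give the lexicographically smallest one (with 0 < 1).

By inspection of the expression, no string of length less than 7 matches, and 1110100 is the lexicographically first match of length 7.

1110100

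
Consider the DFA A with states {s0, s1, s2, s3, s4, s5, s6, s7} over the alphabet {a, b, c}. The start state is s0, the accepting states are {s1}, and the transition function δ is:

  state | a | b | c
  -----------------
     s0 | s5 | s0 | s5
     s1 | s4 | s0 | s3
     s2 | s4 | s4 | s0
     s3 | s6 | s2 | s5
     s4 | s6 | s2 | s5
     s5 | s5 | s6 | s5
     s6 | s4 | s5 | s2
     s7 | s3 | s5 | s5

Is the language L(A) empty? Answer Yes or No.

Yes

The states reachable from the start state are {s0, s2, s4, s5, s6}.
None of the accepting states {s1} is reachable, so no string is accepted and L(A) = ∅.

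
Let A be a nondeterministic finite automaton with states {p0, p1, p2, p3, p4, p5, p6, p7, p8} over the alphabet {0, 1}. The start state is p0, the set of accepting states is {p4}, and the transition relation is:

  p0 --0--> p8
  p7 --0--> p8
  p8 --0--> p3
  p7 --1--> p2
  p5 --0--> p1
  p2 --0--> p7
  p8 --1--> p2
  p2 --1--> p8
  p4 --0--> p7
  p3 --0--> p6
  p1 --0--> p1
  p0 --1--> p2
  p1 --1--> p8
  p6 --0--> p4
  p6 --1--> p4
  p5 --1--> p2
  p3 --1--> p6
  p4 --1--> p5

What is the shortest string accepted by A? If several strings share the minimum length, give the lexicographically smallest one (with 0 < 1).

A breadth-first search from p0 reaches an accepting state first via the path p0 → p8 → p3 → p6 → p4 on input 0000.
No string of length < 4 is accepted (BFS exhausts all shorter strings without reaching an accepting state), and 0000 is the lexicographically least accepting string of length 4.

0000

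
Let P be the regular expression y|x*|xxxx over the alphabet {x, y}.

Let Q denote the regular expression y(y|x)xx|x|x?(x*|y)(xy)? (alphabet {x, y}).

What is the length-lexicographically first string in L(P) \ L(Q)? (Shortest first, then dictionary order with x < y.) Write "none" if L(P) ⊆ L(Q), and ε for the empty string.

Converting the expression P to a DFA (subset construction, then merging equivalent states) gives the minimal DFA with states {p0, p1, p2, p3}, start state p0, accepting states {p0, p1, p2} and transitions p0: x→p1, y→p2; p1: x→p1, y→p3; p2: x→p3, y→p3; p3: x→p3, y→p3.
Converting the expression Q to a DFA (subset construction, then merging equivalent states) gives the minimal DFA with states {q0, q1, q2, q3, q4, q5, q6, q7, q8, q9, q10}, start state q0, accepting states {q0, q1, q2, q3, q4, q7} and transitions q0: x→q1, y→q2; q1: x→q3, y→q4; q2: x→q5, y→q6; q3: x→q3, y→q7; q4: x→q8, y→q9; q5: x→q10, y→q7; q6: x→q10, y→q9; q7: x→q9, y→q9; q8: x→q9, y→q7; q9: x→q9, y→q9; q10: x→q7, y→q9.
Exploring the product automaton P × Q from the start pair (p0, q0), following both machines on each input symbol, reaches 11 state pairs: (p0, q0), (p1, q1), (p2, q2), (p1, q3), (p3, q4), (p3, q5), (p3, q6), (p3, q7), (p3, q8), (p3, q9), (p3, q10).
P accepts in {p0, p1, p2} and Q accepts in {q0, q1, q2, q3, q4, q7}. The reachable pairs whose P-component is accepting are (p0, q0), (p1, q1), (p2, q2), (p1, q3); in each of them the Q-component is accepting too, so the product for L(P) \ L(Q) (P-component accepting, Q-component rejecting) has no reachable accepting pair and the difference is empty.
So every string accepted by P is also accepted by Q: L(P) \ L(Q) = ∅ and there is no such string.

none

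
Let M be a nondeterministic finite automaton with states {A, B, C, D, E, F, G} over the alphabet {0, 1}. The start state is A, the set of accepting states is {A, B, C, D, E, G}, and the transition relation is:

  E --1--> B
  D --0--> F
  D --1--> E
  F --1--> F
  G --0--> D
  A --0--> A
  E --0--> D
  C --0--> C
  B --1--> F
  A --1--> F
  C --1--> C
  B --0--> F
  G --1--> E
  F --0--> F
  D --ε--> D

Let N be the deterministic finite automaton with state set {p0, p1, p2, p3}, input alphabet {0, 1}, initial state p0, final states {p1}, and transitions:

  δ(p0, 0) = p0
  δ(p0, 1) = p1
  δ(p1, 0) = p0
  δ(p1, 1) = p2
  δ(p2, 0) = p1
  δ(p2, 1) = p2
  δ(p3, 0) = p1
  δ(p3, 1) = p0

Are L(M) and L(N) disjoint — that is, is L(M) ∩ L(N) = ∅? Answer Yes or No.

Yes

Exploring the product automaton M × N from the start pair (A, p0), following both machines on each input symbol, reaches 4 state pairs: (A, p0), (F, p1), (F, p0), (F, p2).
M accepts in {A, B, C, D, E, G} and N accepts in {p1}; no reachable pair has both components accepting, so no string drives both machines to acceptance simultaneously and L(M) ∩ L(N) = ∅.
So no string is accepted by both, and the intersection is empty.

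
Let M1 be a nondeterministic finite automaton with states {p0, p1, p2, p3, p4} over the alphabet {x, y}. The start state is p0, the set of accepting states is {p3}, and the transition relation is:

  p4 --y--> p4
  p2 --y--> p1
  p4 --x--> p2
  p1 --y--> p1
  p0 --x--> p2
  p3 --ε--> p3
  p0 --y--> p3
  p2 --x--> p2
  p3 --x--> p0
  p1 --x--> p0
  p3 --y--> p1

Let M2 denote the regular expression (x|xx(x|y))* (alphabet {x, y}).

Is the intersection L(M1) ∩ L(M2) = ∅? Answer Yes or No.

Converting the expression M2 to a DFA (subset construction, then merging equivalent states) gives the minimal DFA with states {r0, r1, r2, r3}, start state r0, accepting states {r0, r1, r3} and transitions r0: x→r1, y→r2; r1: x→r3, y→r2; r2: x→r2, y→r2; r3: x→r3, y→r0.
Exploring the product automaton M1 × M2 from the start pair (p0, r0), following both machines on each input symbol, reaches 9 state pairs: (p0, r0), (p2, r1), (p3, r2), (p2, r3), (p1, r2), (p0, r2), (p1, r0), (p2, r2), (p0, r1).
M1 accepts in {p3} and M2 accepts in {r0, r1, r3}; no reachable pair has both components accepting, so no string drives both machines to acceptance simultaneously and L(M1) ∩ L(M2) = ∅.
So no string is accepted by both, and the intersection is empty.

Yes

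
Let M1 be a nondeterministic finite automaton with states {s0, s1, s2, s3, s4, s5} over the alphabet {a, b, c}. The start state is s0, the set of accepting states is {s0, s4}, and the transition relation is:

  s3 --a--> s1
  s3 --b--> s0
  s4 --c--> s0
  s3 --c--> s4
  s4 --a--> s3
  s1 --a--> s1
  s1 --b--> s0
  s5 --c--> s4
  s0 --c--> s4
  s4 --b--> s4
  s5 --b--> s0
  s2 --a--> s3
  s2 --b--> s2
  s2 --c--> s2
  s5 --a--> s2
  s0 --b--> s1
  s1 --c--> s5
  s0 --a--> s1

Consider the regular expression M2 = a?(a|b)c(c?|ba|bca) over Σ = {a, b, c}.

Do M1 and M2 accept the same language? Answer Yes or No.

No

The empty string ε is accepted by M1 but rejected by M2.
So L(M1) ≠ L(M2).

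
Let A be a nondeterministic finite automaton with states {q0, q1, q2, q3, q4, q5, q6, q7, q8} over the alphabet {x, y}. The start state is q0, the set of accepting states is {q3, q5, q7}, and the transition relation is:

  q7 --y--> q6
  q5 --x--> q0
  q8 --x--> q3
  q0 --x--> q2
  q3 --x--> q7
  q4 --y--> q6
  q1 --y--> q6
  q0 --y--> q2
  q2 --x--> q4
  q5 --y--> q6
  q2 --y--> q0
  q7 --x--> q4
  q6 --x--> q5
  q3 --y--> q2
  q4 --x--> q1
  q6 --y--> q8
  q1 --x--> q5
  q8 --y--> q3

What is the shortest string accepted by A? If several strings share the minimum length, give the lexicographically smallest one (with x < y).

xxxx

A breadth-first search from q0 reaches an accepting state first via the path q0 → q2 → q4 → q1 → q5 on input xxxx.
No string of length < 4 is accepted (BFS exhausts all shorter strings without reaching an accepting state), and xxxx is the lexicographically least accepting string of length 4.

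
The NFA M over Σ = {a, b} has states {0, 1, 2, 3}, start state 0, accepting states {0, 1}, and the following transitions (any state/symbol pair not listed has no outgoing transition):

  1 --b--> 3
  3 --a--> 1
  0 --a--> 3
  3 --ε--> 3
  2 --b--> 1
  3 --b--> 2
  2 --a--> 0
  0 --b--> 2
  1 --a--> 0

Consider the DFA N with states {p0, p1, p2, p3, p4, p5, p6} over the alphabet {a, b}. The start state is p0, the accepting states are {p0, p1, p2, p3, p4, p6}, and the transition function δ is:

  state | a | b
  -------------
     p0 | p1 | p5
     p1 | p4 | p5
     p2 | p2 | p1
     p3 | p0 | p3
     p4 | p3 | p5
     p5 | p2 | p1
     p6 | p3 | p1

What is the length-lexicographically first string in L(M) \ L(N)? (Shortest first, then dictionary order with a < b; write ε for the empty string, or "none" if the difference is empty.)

babb

The string babb is accepted by M but not by N.
No shorter string lies in the difference, and babb is the lexicographically first length-4 string in L(M) \ L(N).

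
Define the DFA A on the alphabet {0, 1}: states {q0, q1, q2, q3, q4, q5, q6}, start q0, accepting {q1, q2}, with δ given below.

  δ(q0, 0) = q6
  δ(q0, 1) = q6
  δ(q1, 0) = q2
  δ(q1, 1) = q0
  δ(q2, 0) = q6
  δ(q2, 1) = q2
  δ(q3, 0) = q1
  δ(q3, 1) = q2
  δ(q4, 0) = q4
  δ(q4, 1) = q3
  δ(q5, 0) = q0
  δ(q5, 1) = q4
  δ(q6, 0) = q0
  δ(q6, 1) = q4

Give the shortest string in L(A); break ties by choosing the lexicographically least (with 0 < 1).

A breadth-first search from q0 reaches an accepting state first via the path q0 → q6 → q4 → q3 → q1 on input 0110.
No string of length < 4 is accepted (BFS exhausts all shorter strings without reaching an accepting state), and 0110 is the lexicographically least accepting string of length 4.

0110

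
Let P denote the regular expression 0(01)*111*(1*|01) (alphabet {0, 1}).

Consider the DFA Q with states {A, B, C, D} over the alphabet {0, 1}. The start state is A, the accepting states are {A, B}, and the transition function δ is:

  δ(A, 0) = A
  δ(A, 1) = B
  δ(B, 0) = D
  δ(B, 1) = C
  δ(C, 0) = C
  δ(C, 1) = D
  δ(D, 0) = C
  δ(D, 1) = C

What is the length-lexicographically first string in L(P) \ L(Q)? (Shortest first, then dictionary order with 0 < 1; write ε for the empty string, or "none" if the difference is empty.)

011

The string 011 is accepted by P but not by Q.
No shorter string lies in the difference, and 011 is the lexicographically first length-3 string in L(P) \ L(Q).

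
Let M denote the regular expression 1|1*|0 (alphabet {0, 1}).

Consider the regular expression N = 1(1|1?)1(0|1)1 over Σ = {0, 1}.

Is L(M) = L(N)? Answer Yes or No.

No

The empty string ε is accepted by M but rejected by N.
So L(M) ≠ L(N).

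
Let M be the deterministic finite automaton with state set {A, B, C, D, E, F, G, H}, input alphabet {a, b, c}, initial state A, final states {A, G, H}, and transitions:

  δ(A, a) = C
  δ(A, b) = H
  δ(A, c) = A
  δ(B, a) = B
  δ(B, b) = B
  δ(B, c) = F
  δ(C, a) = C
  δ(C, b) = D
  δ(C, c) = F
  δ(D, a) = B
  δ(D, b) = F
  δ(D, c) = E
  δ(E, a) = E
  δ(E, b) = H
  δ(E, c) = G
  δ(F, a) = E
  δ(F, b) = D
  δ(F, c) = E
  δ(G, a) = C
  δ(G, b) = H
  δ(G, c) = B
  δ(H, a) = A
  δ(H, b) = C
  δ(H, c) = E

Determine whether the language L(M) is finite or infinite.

State A is reachable from the start and can reach an accepting state, and it lies on the cycle A → A.
Traversing that cycle any number of times yields accepted strings of unbounded length, so the language is infinite.

infinite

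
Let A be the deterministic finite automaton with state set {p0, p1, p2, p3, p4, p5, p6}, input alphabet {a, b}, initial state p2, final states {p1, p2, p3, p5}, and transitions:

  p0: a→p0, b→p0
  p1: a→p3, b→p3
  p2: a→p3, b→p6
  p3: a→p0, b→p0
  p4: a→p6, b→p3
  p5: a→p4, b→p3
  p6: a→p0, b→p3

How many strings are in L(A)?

The useful subgraph on states {p2, p3, p6} is acyclic, so L(A) is finite; the longest accepting path visits 3 useful states, giving maximum string length 2.
Counting accepting paths from p2 by length: 1 of length 0, 1 of length 1, 1 of length 2. Total 3.

3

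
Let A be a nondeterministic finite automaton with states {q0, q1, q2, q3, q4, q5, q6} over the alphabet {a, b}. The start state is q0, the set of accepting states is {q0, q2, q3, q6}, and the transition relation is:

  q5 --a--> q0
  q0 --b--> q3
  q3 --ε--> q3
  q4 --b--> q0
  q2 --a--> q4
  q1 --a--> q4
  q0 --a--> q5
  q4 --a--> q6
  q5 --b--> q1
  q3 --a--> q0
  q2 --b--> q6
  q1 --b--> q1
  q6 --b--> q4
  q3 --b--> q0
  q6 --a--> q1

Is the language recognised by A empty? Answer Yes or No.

No

The empty string ε is accepted: the run q0 ends in the accepting state q0.
Since at least one string is accepted, L(A) is not empty.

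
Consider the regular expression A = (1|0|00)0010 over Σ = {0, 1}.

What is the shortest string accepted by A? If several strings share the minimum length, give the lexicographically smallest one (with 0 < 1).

00010

By inspection of the expression, no string of length less than 5 matches, and 00010 is the lexicographically first match of length 5.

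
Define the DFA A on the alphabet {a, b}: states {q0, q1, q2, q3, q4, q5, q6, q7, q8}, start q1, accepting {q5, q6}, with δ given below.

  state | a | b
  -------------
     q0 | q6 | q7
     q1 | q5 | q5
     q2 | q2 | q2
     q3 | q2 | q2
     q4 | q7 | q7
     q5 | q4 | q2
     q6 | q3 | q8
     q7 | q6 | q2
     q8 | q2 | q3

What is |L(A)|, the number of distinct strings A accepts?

6

The useful subgraph on states {q1, q4, q5, q6, q7} is acyclic, so L(A) is finite; the longest accepting path visits 5 useful states, giving maximum string length 4.
Counting accepting paths from q1 by length: 2 of length 1, 4 of length 4. Total 6.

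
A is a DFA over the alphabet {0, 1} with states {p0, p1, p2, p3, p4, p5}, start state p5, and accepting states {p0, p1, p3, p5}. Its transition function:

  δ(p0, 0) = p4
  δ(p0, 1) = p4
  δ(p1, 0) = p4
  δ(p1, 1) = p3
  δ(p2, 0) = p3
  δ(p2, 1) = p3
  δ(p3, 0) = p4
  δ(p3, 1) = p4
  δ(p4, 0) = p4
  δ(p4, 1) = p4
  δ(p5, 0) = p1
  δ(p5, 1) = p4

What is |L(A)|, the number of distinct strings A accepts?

3

The useful subgraph on states {p1, p3, p5} is acyclic, so L(A) is finite; the longest accepting path visits 3 useful states, giving maximum string length 2.
Counting accepting paths from p5 by length: 1 of length 0, 1 of length 1, 1 of length 2. Total 3.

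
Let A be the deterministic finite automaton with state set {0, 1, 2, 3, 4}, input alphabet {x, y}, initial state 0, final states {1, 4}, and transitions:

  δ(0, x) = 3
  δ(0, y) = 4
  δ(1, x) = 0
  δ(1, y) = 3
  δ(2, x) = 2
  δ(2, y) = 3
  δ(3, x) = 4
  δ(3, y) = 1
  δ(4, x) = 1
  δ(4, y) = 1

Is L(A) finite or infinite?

State 0 is reachable from the start and can reach an accepting state, and it lies on the cycle 0 → 3 → 1 → 0.
Traversing that cycle any number of times yields accepted strings of unbounded length, so the language is infinite.

infinite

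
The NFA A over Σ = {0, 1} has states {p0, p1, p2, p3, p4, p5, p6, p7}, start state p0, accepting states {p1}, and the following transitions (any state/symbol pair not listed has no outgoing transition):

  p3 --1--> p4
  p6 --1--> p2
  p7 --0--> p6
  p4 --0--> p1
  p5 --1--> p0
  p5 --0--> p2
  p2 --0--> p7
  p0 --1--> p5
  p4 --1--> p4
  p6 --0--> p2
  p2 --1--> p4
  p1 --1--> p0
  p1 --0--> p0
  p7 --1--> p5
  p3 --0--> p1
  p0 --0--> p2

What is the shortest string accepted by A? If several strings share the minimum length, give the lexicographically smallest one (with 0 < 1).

010

A breadth-first search from p0 reaches an accepting state first via the path p0 → p2 → p4 → p1 on input 010.
No string of length < 3 is accepted (BFS exhausts all shorter strings without reaching an accepting state), and 010 is the lexicographically least accepting string of length 3.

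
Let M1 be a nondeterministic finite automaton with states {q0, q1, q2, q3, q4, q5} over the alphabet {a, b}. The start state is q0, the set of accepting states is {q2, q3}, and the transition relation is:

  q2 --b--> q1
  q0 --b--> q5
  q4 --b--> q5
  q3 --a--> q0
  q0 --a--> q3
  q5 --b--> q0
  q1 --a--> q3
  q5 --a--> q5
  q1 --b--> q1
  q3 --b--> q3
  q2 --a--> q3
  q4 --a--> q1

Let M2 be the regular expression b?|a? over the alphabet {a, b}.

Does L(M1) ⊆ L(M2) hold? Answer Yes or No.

The string ab is in L(M1) but not in L(M2).
So L(M1) ⊄ L(M2).

No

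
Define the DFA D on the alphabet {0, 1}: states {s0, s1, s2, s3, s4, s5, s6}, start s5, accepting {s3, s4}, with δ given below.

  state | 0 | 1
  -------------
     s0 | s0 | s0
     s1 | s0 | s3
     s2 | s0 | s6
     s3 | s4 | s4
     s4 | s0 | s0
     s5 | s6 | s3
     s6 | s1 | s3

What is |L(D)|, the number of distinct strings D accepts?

The useful subgraph on states {s1, s3, s4, s5, s6} is acyclic, so L(D) is finite; the longest accepting path visits 5 useful states, giving maximum string length 4.
Counting accepting paths from s5 by length: 1 of length 1, 3 of length 2, 3 of length 3, 2 of length 4. Total 9.

9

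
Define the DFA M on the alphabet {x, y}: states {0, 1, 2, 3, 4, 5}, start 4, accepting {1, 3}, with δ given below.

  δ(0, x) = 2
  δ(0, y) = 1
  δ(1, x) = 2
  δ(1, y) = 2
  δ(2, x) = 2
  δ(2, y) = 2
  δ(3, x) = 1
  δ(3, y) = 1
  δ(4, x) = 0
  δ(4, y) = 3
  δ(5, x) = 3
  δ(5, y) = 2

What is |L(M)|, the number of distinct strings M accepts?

4

The useful subgraph on states {0, 1, 3, 4} is acyclic, so L(M) is finite; the longest accepting path visits 3 useful states, giving maximum string length 2.
Counting accepting paths from 4 by length: 1 of length 1, 3 of length 2. Total 4.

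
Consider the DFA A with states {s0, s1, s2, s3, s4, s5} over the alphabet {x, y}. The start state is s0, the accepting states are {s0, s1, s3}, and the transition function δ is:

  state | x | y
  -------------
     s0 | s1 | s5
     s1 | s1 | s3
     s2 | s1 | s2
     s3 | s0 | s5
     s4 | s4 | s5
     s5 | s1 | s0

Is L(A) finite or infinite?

infinite

State s1 is reachable from the start and can reach an accepting state, and it lies on the cycle s1 → s1.
Traversing that cycle any number of times yields accepted strings of unbounded length, so the language is infinite.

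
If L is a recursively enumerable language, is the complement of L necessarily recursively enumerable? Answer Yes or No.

If both L and its complement were r.e., running the two recognisers in parallel would decide L, so L would be recursive; but there are r.e. languages that are not recursive (e.g. the halting problem), and their complements are therefore not r.e.

No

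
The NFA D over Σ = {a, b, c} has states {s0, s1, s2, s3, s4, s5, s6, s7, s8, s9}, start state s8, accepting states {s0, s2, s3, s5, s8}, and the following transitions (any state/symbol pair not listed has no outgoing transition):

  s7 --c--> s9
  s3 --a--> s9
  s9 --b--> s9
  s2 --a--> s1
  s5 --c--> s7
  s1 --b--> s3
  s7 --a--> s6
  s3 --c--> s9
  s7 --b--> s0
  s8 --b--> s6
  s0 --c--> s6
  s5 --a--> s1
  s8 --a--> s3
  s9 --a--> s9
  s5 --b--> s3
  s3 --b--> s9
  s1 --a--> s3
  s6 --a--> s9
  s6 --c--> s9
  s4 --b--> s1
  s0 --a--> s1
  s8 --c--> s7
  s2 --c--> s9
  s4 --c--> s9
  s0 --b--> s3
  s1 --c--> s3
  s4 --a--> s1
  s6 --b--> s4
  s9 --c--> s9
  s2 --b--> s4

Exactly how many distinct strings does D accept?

25

The useful subgraph on states {s0, s1, s3, s4, s6, s7, s8} is acyclic, so L(D) is finite; the longest accepting path visits 7 useful states, giving maximum string length 6.
Counting accepting paths from s8 by length: 1 of length 0, 1 of length 1, 1 of length 2, 1 of length 3, 9 of length 4, 6 of length 5, 6 of length 6. Total 25.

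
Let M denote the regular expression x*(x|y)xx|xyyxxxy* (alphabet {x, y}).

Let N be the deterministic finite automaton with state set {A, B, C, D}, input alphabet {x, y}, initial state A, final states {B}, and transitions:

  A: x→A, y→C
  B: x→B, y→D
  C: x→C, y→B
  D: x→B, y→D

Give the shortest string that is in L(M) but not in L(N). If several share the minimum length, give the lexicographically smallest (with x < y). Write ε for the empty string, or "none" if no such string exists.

xxx

The string xxx is accepted by M but not by N.
No shorter string lies in the difference, and xxx is the lexicographically first length-3 string in L(M) \ L(N).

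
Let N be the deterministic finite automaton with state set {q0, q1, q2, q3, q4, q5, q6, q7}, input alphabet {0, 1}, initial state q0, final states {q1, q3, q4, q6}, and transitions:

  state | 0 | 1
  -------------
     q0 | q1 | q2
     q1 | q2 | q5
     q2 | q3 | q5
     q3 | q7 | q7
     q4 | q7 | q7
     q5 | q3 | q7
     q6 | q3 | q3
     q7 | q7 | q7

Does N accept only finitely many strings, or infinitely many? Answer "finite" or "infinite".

The useful states (reachable from q0 and able to reach an accepting state) are {q0, q1, q2, q3, q5}.
Restricted to these states the transition graph has no cycle, so every accepting path has bounded length and L is finite.

finite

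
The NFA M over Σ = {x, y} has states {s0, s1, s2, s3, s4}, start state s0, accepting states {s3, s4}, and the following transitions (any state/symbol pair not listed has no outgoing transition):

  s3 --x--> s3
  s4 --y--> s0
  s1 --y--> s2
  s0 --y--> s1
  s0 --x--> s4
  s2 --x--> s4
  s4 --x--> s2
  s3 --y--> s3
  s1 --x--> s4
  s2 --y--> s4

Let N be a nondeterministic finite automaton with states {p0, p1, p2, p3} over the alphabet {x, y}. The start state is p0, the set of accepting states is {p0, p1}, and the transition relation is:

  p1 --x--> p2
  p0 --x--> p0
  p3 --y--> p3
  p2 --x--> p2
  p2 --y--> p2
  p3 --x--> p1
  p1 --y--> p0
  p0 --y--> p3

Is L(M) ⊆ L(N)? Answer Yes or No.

The string xxy is in L(M) but not in L(N).
So L(M) ⊄ L(N).

No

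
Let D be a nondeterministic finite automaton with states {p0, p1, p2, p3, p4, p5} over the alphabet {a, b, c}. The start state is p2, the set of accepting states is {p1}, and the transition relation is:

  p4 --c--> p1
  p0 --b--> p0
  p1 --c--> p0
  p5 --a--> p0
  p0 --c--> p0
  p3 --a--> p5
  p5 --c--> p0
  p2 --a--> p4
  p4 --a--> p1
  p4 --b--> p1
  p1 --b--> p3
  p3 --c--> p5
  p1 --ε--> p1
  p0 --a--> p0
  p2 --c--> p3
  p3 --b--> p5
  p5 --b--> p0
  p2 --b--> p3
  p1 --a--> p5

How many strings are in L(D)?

The useful subgraph on states {p1, p2, p4} is acyclic, so L(D) is finite; the longest accepting path visits 3 useful states, giving maximum string length 2.
Counting accepting paths from p2 by length: 3 of length 2. Total 3.

3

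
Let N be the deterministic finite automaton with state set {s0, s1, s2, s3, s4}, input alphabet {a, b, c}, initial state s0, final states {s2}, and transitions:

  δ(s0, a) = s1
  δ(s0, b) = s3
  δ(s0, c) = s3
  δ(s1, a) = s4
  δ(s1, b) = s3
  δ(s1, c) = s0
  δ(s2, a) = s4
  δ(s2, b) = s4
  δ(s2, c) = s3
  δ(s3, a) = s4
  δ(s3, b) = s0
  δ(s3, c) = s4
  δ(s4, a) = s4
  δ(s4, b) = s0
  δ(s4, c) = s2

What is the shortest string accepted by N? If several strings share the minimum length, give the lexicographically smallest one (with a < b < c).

A breadth-first search from s0 reaches an accepting state first via the path s0 → s1 → s4 → s2 on input aac.
No string of length < 3 is accepted (BFS exhausts all shorter strings without reaching an accepting state), and aac is the lexicographically least accepting string of length 3.

aac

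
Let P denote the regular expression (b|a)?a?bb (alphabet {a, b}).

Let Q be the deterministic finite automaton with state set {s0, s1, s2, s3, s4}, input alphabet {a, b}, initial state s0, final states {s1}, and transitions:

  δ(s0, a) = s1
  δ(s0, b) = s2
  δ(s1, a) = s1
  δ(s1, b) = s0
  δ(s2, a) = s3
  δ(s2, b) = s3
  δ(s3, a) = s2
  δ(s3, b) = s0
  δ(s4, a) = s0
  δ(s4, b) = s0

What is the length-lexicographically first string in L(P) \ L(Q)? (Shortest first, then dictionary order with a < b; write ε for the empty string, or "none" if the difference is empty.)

bb

The string bb is accepted by P but not by Q.
No shorter string lies in the difference, and bb is the lexicographically first length-2 string in L(P) \ L(Q).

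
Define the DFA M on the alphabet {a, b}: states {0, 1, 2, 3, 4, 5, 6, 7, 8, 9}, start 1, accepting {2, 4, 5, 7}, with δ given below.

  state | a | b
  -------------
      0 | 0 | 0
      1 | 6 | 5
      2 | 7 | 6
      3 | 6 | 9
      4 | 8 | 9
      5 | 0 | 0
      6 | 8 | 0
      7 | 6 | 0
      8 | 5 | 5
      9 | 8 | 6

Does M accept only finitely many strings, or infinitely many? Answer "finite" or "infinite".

finite

The useful states (reachable from 1 and able to reach an accepting state) are {1, 5, 6, 8}.
Restricted to these states the transition graph has no cycle, so every accepting path has bounded length and L is finite.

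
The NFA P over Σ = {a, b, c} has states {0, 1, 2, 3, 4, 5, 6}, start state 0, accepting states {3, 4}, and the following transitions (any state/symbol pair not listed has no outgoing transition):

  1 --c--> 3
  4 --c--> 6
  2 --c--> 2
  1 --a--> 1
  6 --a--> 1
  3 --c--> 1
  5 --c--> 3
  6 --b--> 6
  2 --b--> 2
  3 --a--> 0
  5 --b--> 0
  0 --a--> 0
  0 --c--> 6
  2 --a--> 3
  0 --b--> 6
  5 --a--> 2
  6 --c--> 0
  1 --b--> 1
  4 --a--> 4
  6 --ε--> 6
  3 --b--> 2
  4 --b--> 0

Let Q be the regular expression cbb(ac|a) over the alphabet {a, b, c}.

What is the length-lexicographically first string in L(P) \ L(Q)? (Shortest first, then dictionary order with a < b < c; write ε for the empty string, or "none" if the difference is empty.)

bac

The string bac is accepted by P but not by Q.
No shorter string lies in the difference, and bac is the lexicographically first length-3 string in L(P) \ L(Q).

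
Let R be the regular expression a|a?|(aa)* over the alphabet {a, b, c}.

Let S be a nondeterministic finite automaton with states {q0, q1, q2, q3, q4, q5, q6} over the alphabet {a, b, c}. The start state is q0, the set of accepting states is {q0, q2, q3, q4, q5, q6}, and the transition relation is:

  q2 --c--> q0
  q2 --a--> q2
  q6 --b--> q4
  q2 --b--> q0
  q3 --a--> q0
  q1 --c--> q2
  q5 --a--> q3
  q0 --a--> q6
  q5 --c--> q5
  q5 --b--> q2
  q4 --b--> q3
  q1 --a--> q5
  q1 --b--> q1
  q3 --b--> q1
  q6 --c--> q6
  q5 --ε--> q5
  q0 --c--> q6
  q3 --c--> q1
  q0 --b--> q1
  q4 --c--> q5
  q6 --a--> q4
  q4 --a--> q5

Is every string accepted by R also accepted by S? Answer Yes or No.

Converting the expression R to a DFA (subset construction, then merging equivalent states) gives the minimal DFA with states {r0, r1, r2, r3, r4}, start state r0, accepting states {r0, r1, r3} and transitions r0: a→r1, b→r2, c→r2; r1: a→r3, b→r2, c→r2; r2: a→r2, b→r2, c→r2; r3: a→r4, b→r2, c→r2; r4: a→r3, b→r2, c→r2.
Exploring the product automaton R × S from the start pair (r0, q0), following both machines on each input symbol, reaches 19 state pairs: (r0, q0), (r1, q6), (r2, q1), (r2, q6), (r3, q4), (r2, q4), (r2, q5), (r2, q2), (r4, q5), (r2, q3), (r2, q0), (r3, q3), (r4, q0), (r3, q6), (r4, q4), (r3, q5), (r4, q3), (r3, q0), (r4, q6).
R accepts in {r0, r1, r3} and S accepts in {q0, q2, q3, q4, q5, q6}. The reachable pairs whose R-component is accepting are (r0, q0), (r1, q6), (r3, q4), (r3, q3), (r3, q6), (r3, q5), (r3, q0); in each of them the S-component is accepting too, so the product for L(R) \ L(S) (R-component accepting, S-component rejecting) has no reachable accepting pair and the difference is empty.
Hence every string in L(R) is also in L(S).

Yes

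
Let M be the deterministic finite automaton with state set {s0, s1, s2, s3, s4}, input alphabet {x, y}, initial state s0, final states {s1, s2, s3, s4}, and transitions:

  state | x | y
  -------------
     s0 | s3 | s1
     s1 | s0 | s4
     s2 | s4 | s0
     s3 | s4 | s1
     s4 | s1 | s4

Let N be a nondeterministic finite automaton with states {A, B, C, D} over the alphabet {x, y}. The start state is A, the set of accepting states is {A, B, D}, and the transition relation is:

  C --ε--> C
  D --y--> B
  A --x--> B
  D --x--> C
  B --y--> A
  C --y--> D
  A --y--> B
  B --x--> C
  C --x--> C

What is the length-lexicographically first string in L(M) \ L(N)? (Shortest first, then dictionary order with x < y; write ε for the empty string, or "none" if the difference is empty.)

The string xx is accepted by M but not by N.
No shorter string lies in the difference, and xx is the lexicographically first length-2 string in L(M) \ L(N).

xx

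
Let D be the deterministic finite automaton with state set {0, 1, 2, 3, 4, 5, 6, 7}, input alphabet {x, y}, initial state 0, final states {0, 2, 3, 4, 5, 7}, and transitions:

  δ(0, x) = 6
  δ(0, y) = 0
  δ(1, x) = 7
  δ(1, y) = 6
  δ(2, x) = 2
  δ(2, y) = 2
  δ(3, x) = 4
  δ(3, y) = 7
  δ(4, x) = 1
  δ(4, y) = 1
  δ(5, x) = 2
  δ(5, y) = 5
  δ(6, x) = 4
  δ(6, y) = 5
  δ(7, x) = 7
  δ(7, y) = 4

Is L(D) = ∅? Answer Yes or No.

The empty string ε is accepted: the run 0 ends in the accepting state 0.
Since at least one string is accepted, L(D) is not empty.

No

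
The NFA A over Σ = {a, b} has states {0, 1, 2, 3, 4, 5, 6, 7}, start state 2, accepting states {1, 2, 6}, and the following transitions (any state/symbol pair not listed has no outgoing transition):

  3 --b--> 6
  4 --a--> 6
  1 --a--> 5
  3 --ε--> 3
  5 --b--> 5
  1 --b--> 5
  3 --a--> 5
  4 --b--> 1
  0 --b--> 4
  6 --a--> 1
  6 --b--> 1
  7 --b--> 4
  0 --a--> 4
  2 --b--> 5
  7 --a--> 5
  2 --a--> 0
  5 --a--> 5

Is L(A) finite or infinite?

The useful states (reachable from 2 and able to reach an accepting state) are {0, 1, 2, 4, 6}.
Restricted to these states the transition graph has no cycle, so every accepting path has bounded length and L is finite.

finite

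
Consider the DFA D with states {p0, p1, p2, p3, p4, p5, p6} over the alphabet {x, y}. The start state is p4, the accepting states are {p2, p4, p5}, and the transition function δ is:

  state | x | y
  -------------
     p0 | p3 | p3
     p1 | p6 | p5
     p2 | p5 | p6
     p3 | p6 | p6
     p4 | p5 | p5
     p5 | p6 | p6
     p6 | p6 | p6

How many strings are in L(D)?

3

The useful subgraph on states {p4, p5} is acyclic, so L(D) is finite; the longest accepting path visits 2 useful states, giving maximum string length 1.
Counting accepting paths from p4 by length: 1 of length 0, 2 of length 1. Total 3.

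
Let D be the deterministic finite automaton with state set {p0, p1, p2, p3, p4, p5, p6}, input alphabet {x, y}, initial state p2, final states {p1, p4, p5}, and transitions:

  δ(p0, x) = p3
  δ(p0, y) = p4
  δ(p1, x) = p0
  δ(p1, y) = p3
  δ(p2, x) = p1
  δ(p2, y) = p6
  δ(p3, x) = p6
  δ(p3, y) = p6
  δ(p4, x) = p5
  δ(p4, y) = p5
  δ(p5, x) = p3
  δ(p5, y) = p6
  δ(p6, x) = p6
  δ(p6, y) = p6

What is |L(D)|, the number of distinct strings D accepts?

The useful subgraph on states {p0, p1, p2, p4, p5} is acyclic, so L(D) is finite; the longest accepting path visits 5 useful states, giving maximum string length 4.
Counting accepting paths from p2 by length: 1 of length 1, 1 of length 3, 2 of length 4. Total 4.

4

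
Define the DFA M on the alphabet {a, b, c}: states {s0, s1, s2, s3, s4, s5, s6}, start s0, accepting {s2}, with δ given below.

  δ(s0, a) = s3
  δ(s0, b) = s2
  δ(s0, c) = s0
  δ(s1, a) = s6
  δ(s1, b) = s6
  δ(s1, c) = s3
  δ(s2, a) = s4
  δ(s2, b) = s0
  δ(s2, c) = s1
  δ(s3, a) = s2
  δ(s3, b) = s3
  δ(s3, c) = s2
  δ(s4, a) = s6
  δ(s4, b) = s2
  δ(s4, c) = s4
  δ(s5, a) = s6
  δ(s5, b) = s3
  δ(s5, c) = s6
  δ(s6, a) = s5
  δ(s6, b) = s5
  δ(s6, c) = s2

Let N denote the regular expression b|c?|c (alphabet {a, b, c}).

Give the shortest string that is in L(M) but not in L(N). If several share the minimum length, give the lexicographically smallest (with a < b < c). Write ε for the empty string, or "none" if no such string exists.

The string aa is accepted by M but not by N.
No shorter string lies in the difference, and aa is the lexicographically first length-2 string in L(M) \ L(N).

aa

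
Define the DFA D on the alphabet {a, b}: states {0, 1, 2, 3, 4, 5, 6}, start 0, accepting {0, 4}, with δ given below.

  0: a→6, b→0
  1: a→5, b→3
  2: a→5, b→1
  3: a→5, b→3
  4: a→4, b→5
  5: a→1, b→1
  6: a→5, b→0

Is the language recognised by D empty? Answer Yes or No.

No

The empty string ε is accepted: the run 0 ends in the accepting state 0.
Since at least one string is accepted, L(D) is not empty.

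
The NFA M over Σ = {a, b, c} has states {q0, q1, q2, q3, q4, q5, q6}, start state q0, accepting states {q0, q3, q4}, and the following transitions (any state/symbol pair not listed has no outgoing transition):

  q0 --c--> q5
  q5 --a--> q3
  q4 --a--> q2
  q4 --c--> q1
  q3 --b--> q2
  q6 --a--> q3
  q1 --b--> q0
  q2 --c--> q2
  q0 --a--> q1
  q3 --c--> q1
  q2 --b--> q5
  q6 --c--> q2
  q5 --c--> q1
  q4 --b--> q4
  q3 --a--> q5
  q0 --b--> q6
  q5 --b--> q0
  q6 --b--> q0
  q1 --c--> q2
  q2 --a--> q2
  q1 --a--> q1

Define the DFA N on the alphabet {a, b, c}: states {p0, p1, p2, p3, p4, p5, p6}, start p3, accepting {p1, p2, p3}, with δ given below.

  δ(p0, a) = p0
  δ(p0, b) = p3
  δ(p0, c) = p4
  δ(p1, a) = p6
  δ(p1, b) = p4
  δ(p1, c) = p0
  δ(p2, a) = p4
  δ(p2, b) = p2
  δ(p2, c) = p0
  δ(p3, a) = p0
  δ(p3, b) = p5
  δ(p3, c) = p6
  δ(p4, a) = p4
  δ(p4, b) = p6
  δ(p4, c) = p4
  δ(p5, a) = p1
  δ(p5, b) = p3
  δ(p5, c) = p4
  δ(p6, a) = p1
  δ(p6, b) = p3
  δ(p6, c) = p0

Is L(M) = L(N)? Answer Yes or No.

Yes

Exploring the product automaton M × N from the start pair (q0, p3), following both machines on each input symbol, reaches 6 state pairs: (q0, p3), (q1, p0), (q6, p5), (q5, p6), (q2, p4), (q3, p1).
M accepts in {q0, q3, q4} and N accepts in {p1, p2, p3}. In every reachable pair the two components are either both accepting — (q0, p3), (q3, p1) — or both non-accepting, so no string is accepted by exactly one of the machines: L(M) \ L(N) and L(N) \ L(M) are both empty.
Hence every string is accepted by M iff it is accepted by N, and the two languages coincide.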